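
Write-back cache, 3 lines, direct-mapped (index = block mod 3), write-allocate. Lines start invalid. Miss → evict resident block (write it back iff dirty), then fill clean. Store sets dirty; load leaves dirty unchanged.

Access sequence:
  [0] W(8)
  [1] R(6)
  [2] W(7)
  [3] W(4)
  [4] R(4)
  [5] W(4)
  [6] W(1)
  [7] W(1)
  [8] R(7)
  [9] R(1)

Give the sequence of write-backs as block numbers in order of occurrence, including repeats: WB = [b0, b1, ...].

WB = [7, 4, 1]

  0 | W B8 → L2 miss [D]
  1 | R B6 → L0 miss [-]
  2 | W B7 → L1 miss [D]
  3 | W B4 → L1 miss wb→B7 [D]
  4 | R B4 → L1 hit [D]
  5 | W B4 → L1 hit [D]
  6 | W B1 → L1 miss wb→B4 [D]
  7 | W B1 → L1 hit [D]
  8 | R B7 → L1 miss wb→B1 [-]
  9 | R B1 → L1 miss [-]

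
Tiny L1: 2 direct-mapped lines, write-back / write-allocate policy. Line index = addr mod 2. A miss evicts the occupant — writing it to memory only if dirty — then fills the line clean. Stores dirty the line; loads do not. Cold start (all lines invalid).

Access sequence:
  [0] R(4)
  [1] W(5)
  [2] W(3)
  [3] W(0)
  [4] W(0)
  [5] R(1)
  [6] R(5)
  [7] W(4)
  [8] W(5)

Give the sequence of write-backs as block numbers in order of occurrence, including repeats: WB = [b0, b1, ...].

WB = [5, 3, 0]

0: R B4 → L0 miss [-]
1: W B5 → L1 miss [D]
2: W B3 → L1 miss wb→B5 [D]
3: W B0 → L0 miss [D]
4: W B0 → L0 hit [D]
5: R B1 → L1 miss wb→B3 [-]
6: R B5 → L1 miss [-]
7: W B4 → L0 miss wb→B0 [D]
8: W B5 → L1 hit [D]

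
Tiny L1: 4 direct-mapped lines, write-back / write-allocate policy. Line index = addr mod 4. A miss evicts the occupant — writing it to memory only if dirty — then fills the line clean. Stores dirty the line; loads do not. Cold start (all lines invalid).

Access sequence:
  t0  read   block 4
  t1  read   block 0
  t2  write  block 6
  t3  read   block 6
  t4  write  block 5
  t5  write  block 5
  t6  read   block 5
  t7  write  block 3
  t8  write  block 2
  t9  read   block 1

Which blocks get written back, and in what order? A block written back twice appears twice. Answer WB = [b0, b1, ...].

  0 | R B4 → L0 miss [-]
  1 | R B0 → L0 miss [-]
  2 | W B6 → L2 miss [D]
  3 | R B6 → L2 hit [D]
  4 | W B5 → L1 miss [D]
  5 | W B5 → L1 hit [D]
  6 | R B5 → L1 hit [D]
  7 | W B3 → L3 miss [D]
  8 | W B2 → L2 miss wb→B6 [D]
  9 | R B1 → L1 miss wb→B5 [-]

WB = [6, 5]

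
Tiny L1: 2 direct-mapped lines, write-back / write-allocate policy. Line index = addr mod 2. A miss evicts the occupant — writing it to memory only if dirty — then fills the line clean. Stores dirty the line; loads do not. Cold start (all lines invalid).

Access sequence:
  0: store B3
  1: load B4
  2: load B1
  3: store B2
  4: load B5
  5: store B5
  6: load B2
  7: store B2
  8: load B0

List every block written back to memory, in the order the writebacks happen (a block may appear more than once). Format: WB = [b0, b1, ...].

WB = [3, 2]

  0 | W B3 → L1 miss [D]
  1 | R B4 → L0 miss [-]
  2 | R B1 → L1 miss wb→B3 [-]
  3 | W B2 → L0 miss [D]
  4 | R B5 → L1 miss [-]
  5 | W B5 → L1 hit [D]
  6 | R B2 → L0 hit [D]
  7 | W B2 → L0 hit [D]
  8 | R B0 → L0 miss wb→B2 [-]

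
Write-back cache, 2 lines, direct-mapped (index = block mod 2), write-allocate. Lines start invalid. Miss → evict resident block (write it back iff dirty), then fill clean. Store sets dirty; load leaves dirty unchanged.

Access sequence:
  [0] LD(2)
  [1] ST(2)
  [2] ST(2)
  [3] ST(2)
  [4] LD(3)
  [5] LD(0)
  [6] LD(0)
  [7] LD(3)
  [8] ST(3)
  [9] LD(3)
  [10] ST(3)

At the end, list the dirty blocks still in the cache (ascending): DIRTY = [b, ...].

0: R B2 -> L0 miss  d=-]
1: W B2 -> L0 hit  d=D]
2: W B2 -> L0 hit  d=D]
3: W B2 -> L0 hit  d=D]
4: R B3 -> L1 miss  d=-]
5: R B0 -> L0 miss wb->B2  d=-]
6: R B0 -> L0 hit  d=-]
7: R B3 -> L1 hit  d=-]
8: W B3 -> L1 hit  d=D]
9: R B3 -> L1 hit  d=D]
10: W B3 -> L1 hit  d=D]

DIRTY = [3]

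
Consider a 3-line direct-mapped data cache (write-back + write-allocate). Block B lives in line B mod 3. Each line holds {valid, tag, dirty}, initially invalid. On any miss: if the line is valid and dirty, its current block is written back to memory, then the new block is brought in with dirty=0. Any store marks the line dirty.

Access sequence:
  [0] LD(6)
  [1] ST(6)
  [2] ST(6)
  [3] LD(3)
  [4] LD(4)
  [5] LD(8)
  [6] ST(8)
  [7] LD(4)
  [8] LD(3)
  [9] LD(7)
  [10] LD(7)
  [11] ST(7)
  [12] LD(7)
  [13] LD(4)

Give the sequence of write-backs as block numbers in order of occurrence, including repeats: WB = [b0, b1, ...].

  0 | R B6 → L0 miss [-]
  1 | W B6 → L0 hit [D]
  2 | W B6 → L0 hit [D]
  3 | R B3 → L0 miss wb→B6 [-]
  4 | R B4 → L1 miss [-]
  5 | R B8 → L2 miss [-]
  6 | W B8 → L2 hit [D]
  7 | R B4 → L1 hit [-]
  8 | R B3 → L0 hit [-]
  9 | R B7 → L1 miss [-]
  10 | R B7 → L1 hit [-]
  11 | W B7 → L1 hit [D]
  12 | R B7 → L1 hit [D]
  13 | R B4 → L1 miss wb→B7 [-]

WB = [6, 7]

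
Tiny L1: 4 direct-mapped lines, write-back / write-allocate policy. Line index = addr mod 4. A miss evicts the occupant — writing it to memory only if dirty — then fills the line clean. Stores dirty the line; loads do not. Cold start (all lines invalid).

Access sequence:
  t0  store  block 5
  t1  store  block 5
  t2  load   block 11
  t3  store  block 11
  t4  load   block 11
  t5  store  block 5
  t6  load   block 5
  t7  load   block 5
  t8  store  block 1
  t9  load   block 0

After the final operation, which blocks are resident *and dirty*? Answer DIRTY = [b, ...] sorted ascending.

0: W B5 → L1 miss [D]
1: W B5 → L1 hit [D]
2: R B11 → L3 miss [-]
3: W B11 → L3 hit [D]
4: R B11 → L3 hit [D]
5: W B5 → L1 hit [D]
6: R B5 → L1 hit [D]
7: R B5 → L1 hit [D]
8: W B1 → L1 miss wb→B5 [D]
9: R B0 → L0 miss [-]

DIRTY = [1, 11]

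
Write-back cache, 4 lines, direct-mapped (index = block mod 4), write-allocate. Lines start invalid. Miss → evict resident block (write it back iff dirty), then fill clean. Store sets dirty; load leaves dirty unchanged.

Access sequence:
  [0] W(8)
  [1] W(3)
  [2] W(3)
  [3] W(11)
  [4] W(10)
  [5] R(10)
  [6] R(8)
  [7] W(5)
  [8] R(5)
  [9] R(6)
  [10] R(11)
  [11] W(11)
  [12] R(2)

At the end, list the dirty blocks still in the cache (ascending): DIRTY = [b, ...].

0: W B8 -> L0 miss  d=D]
1: W B3 -> L3 miss  d=D]
2: W B3 -> L3 hit  d=D]
3: W B11 -> L3 miss wb->B3  d=D]
4: W B10 -> L2 miss  d=D]
5: R B10 -> L2 hit  d=D]
6: R B8 -> L0 hit  d=D]
7: W B5 -> L1 miss  d=D]
8: R B5 -> L1 hit  d=D]
9: R B6 -> L2 miss wb->B10  d=-]
10: R B11 -> L3 hit  d=D]
11: W B11 -> L3 hit  d=D]
12: R B2 -> L2 miss  d=-]

DIRTY = [5, 8, 11]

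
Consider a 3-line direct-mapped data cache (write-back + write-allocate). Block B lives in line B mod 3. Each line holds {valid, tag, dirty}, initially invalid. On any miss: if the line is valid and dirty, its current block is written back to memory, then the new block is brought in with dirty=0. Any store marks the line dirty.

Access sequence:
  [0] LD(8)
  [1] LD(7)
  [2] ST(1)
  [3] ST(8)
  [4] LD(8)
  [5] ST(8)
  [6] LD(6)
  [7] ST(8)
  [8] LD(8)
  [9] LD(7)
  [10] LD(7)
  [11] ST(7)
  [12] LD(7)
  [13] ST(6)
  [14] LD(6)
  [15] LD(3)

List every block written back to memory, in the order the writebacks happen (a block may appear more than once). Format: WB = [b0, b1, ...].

WB = [1, 6]

0: R B8 -> L2 miss  d=-]
1: R B7 -> L1 miss  d=-]
2: W B1 -> L1 miss  d=D]
3: W B8 -> L2 hit  d=D]
4: R B8 -> L2 hit  d=D]
5: W B8 -> L2 hit  d=D]
6: R B6 -> L0 miss  d=-]
7: W B8 -> L2 hit  d=D]
8: R B8 -> L2 hit  d=D]
9: R B7 -> L1 miss wb->B1  d=-]
10: R B7 -> L1 hit  d=-]
11: W B7 -> L1 hit  d=D]
12: R B7 -> L1 hit  d=D]
13: W B6 -> L0 hit  d=D]
14: R B6 -> L0 hit  d=D]
15: R B3 -> L0 miss wb->B6  d=-]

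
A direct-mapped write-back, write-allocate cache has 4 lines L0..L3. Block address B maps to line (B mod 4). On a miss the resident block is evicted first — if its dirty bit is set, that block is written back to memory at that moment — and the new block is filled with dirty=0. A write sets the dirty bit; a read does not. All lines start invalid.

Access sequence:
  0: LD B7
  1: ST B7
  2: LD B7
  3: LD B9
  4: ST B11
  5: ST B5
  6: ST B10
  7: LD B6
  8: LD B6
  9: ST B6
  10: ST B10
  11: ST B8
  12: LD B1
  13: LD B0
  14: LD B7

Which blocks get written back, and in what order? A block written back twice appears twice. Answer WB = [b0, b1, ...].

  0 | R B7 → L3 miss [-]
  1 | W B7 → L3 hit [D]
  2 | R B7 → L3 hit [D]
  3 | R B9 → L1 miss [-]
  4 | W B11 → L3 miss wb→B7 [D]
  5 | W B5 → L1 miss [D]
  6 | W B10 → L2 miss [D]
  7 | R B6 → L2 miss wb→B10 [-]
  8 | R B6 → L2 hit [-]
  9 | W B6 → L2 hit [D]
  10 | W B10 → L2 miss wb→B6 [D]
  11 | W B8 → L0 miss [D]
  12 | R B1 → L1 miss wb→B5 [-]
  13 | R B0 → L0 miss wb→B8 [-]
  14 | R B7 → L3 miss wb→B11 [-]

WB = [7, 10, 6, 5, 8, 11]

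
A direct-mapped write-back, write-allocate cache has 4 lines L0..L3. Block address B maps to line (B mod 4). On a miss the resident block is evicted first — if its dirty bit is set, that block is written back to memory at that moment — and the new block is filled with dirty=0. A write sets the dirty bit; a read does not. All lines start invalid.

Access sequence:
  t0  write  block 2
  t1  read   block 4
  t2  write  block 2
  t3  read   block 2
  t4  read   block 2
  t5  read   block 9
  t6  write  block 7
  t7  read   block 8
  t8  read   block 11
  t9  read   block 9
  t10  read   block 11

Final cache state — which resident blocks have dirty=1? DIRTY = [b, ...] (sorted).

  0 | W B2 → L2 miss [D]
  1 | R B4 → L0 miss [-]
  2 | W B2 → L2 hit [D]
  3 | R B2 → L2 hit [D]
  4 | R B2 → L2 hit [D]
  5 | R B9 → L1 miss [-]
  6 | W B7 → L3 miss [D]
  7 | R B8 → L0 miss [-]
  8 | R B11 → L3 miss wb→B7 [-]
  9 | R B9 → L1 hit [-]
  10 | R B11 → L3 hit [-]

DIRTY = [2]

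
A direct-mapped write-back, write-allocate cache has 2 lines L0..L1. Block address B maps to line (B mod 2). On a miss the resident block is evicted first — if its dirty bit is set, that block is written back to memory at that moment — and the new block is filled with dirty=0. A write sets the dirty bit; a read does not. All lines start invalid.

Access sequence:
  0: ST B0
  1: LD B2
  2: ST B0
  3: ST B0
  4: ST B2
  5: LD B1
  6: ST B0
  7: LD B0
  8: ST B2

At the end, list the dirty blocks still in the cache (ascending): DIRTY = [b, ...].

DIRTY = [2]

0: W B0 -> L0 miss  d=D]
1: R B2 -> L0 miss wb->B0  d=-]
2: W B0 -> L0 miss  d=D]
3: W B0 -> L0 hit  d=D]
4: W B2 -> L0 miss wb->B0  d=D]
5: R B1 -> L1 miss  d=-]
6: W B0 -> L0 miss wb->B2  d=D]
7: R B0 -> L0 hit  d=D]
8: W B2 -> L0 miss wb->B0  d=D]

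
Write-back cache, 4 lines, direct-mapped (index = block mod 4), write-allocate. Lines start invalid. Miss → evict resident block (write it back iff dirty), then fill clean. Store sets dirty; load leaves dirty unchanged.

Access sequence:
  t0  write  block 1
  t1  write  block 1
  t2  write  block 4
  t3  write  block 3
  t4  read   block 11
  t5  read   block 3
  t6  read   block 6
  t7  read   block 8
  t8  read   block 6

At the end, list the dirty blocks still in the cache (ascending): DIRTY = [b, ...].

DIRTY = [1]

  0 | W B1 → L1 miss [D]
  1 | W B1 → L1 hit [D]
  2 | W B4 → L0 miss [D]
  3 | W B3 → L3 miss [D]
  4 | R B11 → L3 miss wb→B3 [-]
  5 | R B3 → L3 miss [-]
  6 | R B6 → L2 miss [-]
  7 | R B8 → L0 miss wb→B4 [-]
  8 | R B6 → L2 hit [-]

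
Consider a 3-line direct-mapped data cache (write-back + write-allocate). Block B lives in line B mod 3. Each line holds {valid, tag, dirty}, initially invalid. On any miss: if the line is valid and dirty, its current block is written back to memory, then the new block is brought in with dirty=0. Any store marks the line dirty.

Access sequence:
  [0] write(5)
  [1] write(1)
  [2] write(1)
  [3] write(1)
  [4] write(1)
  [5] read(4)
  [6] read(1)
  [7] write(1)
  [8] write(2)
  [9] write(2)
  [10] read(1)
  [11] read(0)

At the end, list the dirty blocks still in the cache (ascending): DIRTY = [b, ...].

DIRTY = [1, 2]

0: W B5 → L2 miss [D]
1: W B1 → L1 miss [D]
2: W B1 → L1 hit [D]
3: W B1 → L1 hit [D]
4: W B1 → L1 hit [D]
5: R B4 → L1 miss wb→B1 [-]
6: R B1 → L1 miss [-]
7: W B1 → L1 hit [D]
8: W B2 → L2 miss wb→B5 [D]
9: W B2 → L2 hit [D]
10: R B1 → L1 hit [D]
11: R B0 → L0 miss [-]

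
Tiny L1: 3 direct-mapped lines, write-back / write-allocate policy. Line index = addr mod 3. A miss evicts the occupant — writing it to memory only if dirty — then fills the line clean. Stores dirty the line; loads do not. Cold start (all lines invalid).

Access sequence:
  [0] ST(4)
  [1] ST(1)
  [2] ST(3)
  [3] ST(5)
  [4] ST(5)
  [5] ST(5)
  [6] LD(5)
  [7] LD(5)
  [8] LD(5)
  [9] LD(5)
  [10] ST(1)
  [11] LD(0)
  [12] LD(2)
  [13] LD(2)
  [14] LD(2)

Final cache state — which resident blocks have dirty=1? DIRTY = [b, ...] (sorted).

  0 | W B4 → L1 miss [D]
  1 | W B1 → L1 miss wb→B4 [D]
  2 | W B3 → L0 miss [D]
  3 | W B5 → L2 miss [D]
  4 | W B5 → L2 hit [D]
  5 | W B5 → L2 hit [D]
  6 | R B5 → L2 hit [D]
  7 | R B5 → L2 hit [D]
  8 | R B5 → L2 hit [D]
  9 | R B5 → L2 hit [D]
  10 | W B1 → L1 hit [D]
  11 | R B0 → L0 miss wb→B3 [-]
  12 | R B2 → L2 miss wb→B5 [-]
  13 | R B2 → L2 hit [-]
  14 | R B2 → L2 hit [-]

DIRTY = [1]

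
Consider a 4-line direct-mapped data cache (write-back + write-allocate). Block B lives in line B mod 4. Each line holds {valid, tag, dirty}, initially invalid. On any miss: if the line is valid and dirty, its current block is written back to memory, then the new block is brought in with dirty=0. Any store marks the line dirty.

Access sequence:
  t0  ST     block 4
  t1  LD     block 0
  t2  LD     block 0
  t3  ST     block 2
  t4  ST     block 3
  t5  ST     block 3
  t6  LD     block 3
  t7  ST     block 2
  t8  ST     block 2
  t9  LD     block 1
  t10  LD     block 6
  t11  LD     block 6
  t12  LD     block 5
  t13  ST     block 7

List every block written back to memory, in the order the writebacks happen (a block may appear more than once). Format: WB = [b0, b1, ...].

WB = [4, 2, 3]

0: W B4 → L0 miss [D]
1: R B0 → L0 miss wb→B4 [-]
2: R B0 → L0 hit [-]
3: W B2 → L2 miss [D]
4: W B3 → L3 miss [D]
5: W B3 → L3 hit [D]
6: R B3 → L3 hit [D]
7: W B2 → L2 hit [D]
8: W B2 → L2 hit [D]
9: R B1 → L1 miss [-]
10: R B6 → L2 miss wb→B2 [-]
11: R B6 → L2 hit [-]
12: R B5 → L1 miss [-]
13: W B7 → L3 miss wb→B3 [D]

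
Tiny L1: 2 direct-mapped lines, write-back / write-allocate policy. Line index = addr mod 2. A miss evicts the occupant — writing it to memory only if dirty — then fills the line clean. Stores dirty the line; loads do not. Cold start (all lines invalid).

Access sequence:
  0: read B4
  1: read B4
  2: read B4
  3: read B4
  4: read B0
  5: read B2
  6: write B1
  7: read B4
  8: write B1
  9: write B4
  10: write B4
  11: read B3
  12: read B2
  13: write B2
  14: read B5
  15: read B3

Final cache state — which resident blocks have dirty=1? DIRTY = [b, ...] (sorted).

  0 | R B4 → L0 miss [-]
  1 | R B4 → L0 hit [-]
  2 | R B4 → L0 hit [-]
  3 | R B4 → L0 hit [-]
  4 | R B0 → L0 miss [-]
  5 | R B2 → L0 miss [-]
  6 | W B1 → L1 miss [D]
  7 | R B4 → L0 miss [-]
  8 | W B1 → L1 hit [D]
  9 | W B4 → L0 hit [D]
  10 | W B4 → L0 hit [D]
  11 | R B3 → L1 miss wb→B1 [-]
  12 | R B2 → L0 miss wb→B4 [-]
  13 | W B2 → L0 hit [D]
  14 | R B5 → L1 miss [-]
  15 | R B3 → L1 miss [-]

DIRTY = [2]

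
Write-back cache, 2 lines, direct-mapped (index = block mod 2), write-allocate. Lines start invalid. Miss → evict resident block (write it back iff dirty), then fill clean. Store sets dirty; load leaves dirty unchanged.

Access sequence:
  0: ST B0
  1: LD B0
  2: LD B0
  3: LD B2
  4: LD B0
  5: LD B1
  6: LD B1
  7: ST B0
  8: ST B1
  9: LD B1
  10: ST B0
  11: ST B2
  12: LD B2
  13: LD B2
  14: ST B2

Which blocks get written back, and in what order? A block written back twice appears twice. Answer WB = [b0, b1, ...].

WB = [0, 0]

  0 | W B0 → L0 miss [D]
  1 | R B0 → L0 hit [D]
  2 | R B0 → L0 hit [D]
  3 | R B2 → L0 miss wb→B0 [-]
  4 | R B0 → L0 miss [-]
  5 | R B1 → L1 miss [-]
  6 | R B1 → L1 hit [-]
  7 | W B0 → L0 hit [D]
  8 | W B1 → L1 hit [D]
  9 | R B1 → L1 hit [D]
  10 | W B0 → L0 hit [D]
  11 | W B2 → L0 miss wb→B0 [D]
  12 | R B2 → L0 hit [D]
  13 | R B2 → L0 hit [D]
  14 | W B2 → L0 hit [D]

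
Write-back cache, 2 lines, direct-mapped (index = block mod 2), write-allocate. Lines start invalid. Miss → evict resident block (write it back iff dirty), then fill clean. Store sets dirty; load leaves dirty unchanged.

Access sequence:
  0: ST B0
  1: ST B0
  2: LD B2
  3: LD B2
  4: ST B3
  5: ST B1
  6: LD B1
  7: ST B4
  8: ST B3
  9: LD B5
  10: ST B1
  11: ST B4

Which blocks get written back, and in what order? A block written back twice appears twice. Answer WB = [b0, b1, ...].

  0 | W B0 → L0 miss [D]
  1 | W B0 → L0 hit [D]
  2 | R B2 → L0 miss wb→B0 [-]
  3 | R B2 → L0 hit [-]
  4 | W B3 → L1 miss [D]
  5 | W B1 → L1 miss wb→B3 [D]
  6 | R B1 → L1 hit [D]
  7 | W B4 → L0 miss [D]
  8 | W B3 → L1 miss wb→B1 [D]
  9 | R B5 → L1 miss wb→B3 [-]
  10 | W B1 → L1 miss [D]
  11 | W B4 → L0 hit [D]

WB = [0, 3, 1, 3]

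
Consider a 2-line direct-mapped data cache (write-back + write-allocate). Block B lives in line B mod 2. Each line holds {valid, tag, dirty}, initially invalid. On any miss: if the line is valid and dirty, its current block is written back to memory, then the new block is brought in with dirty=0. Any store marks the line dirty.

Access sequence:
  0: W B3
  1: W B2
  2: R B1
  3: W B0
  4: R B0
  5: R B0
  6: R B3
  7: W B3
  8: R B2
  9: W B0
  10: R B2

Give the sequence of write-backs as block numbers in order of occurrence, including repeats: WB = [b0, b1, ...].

WB = [3, 2, 0, 0]

0: W B3 -> L1 miss  d=D]
1: W B2 -> L0 miss  d=D]
2: R B1 -> L1 miss wb->B3  d=-]
3: W B0 -> L0 miss wb->B2  d=D]
4: R B0 -> L0 hit  d=D]
5: R B0 -> L0 hit  d=D]
6: R B3 -> L1 miss  d=-]
7: W B3 -> L1 hit  d=D]
8: R B2 -> L0 miss wb->B0  d=-]
9: W B0 -> L0 miss  d=D]
10: R B2 -> L0 miss wb->B0  d=-]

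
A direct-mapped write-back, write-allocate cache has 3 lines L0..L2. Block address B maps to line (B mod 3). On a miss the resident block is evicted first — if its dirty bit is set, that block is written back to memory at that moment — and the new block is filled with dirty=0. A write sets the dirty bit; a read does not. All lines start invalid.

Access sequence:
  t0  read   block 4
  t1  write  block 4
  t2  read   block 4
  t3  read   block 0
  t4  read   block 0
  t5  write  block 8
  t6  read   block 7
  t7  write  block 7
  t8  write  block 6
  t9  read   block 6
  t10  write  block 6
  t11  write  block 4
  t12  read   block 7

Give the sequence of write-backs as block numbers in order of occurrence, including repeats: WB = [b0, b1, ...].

0: R B4 → L1 miss [-]
1: W B4 → L1 hit [D]
2: R B4 → L1 hit [D]
3: R B0 → L0 miss [-]
4: R B0 → L0 hit [-]
5: W B8 → L2 miss [D]
6: R B7 → L1 miss wb→B4 [-]
7: W B7 → L1 hit [D]
8: W B6 → L0 miss [D]
9: R B6 → L0 hit [D]
10: W B6 → L0 hit [D]
11: W B4 → L1 miss wb→B7 [D]
12: R B7 → L1 miss wb→B4 [-]

WB = [4, 7, 4]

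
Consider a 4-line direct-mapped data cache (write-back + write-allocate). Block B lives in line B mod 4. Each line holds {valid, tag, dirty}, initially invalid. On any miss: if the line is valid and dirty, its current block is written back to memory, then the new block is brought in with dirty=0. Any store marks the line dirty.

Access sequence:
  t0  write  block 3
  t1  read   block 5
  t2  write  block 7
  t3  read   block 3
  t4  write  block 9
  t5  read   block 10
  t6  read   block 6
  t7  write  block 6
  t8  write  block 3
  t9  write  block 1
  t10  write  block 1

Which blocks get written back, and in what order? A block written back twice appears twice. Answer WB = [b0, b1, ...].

0: W B3 → L3 miss [D]
1: R B5 → L1 miss [-]
2: W B7 → L3 miss wb→B3 [D]
3: R B3 → L3 miss wb→B7 [-]
4: W B9 → L1 miss [D]
5: R B10 → L2 miss [-]
6: R B6 → L2 miss [-]
7: W B6 → L2 hit [D]
8: W B3 → L3 hit [D]
9: W B1 → L1 miss wb→B9 [D]
10: W B1 → L1 hit [D]

WB = [3, 7, 9]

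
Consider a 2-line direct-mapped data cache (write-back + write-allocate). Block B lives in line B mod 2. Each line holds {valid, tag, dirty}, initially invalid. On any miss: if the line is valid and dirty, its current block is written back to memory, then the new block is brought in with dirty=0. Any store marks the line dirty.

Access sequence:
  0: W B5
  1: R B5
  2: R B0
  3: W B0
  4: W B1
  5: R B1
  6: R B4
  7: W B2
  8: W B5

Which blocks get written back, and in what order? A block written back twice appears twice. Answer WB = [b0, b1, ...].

0: W B5 -> L1 miss  d=D]
1: R B5 -> L1 hit  d=D]
2: R B0 -> L0 miss  d=-]
3: W B0 -> L0 hit  d=D]
4: W B1 -> L1 miss wb->B5  d=D]
5: R B1 -> L1 hit  d=D]
6: R B4 -> L0 miss wb->B0  d=-]
7: W B2 -> L0 miss  d=D]
8: W B5 -> L1 miss wb->B1  d=D]

WB = [5, 0, 1]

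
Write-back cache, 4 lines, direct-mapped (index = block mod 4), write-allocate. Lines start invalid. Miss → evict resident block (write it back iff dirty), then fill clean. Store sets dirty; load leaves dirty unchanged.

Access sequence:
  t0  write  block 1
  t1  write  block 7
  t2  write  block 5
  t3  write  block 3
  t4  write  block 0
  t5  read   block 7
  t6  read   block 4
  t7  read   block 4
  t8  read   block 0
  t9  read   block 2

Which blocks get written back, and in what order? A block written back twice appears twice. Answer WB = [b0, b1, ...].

0: W B1 -> L1 miss  d=D]
1: W B7 -> L3 miss  d=D]
2: W B5 -> L1 miss wb->B1  d=D]
3: W B3 -> L3 miss wb->B7  d=D]
4: W B0 -> L0 miss  d=D]
5: R B7 -> L3 miss wb->B3  d=-]
6: R B4 -> L0 miss wb->B0  d=-]
7: R B4 -> L0 hit  d=-]
8: R B0 -> L0 miss  d=-]
9: R B2 -> L2 miss  d=-]

WB = [1, 7, 3, 0]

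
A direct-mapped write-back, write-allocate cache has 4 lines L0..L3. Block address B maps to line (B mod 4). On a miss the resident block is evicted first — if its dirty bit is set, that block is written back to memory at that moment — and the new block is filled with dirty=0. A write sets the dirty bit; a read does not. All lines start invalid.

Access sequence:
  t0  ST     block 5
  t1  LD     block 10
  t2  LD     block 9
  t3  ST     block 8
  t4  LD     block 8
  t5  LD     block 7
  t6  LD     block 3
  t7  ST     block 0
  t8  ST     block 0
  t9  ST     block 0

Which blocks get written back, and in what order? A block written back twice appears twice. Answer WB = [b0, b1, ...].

  0 | W B5 → L1 miss [D]
  1 | R B10 → L2 miss [-]
  2 | R B9 → L1 miss wb→B5 [-]
  3 | W B8 → L0 miss [D]
  4 | R B8 → L0 hit [D]
  5 | R B7 → L3 miss [-]
  6 | R B3 → L3 miss [-]
  7 | W B0 → L0 miss wb→B8 [D]
  8 | W B0 → L0 hit [D]
  9 | W B0 → L0 hit [D]

WB = [5, 8]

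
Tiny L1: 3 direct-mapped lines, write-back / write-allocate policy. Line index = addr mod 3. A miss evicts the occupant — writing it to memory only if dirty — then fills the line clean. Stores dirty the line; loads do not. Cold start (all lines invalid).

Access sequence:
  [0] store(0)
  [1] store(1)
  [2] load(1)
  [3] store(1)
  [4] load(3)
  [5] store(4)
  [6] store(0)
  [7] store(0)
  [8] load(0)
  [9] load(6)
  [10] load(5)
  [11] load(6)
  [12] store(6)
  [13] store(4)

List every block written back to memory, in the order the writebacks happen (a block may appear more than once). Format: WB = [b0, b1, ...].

WB = [0, 1, 0]

0: W B0 -> L0 miss  d=D]
1: W B1 -> L1 miss  d=D]
2: R B1 -> L1 hit  d=D]
3: W B1 -> L1 hit  d=D]
4: R B3 -> L0 miss wb->B0  d=-]
5: W B4 -> L1 miss wb->B1  d=D]
6: W B0 -> L0 miss  d=D]
7: W B0 -> L0 hit  d=D]
8: R B0 -> L0 hit  d=D]
9: R B6 -> L0 miss wb->B0  d=-]
10: R B5 -> L2 miss  d=-]
11: R B6 -> L0 hit  d=-]
12: W B6 -> L0 hit  d=D]
13: W B4 -> L1 hit  d=D]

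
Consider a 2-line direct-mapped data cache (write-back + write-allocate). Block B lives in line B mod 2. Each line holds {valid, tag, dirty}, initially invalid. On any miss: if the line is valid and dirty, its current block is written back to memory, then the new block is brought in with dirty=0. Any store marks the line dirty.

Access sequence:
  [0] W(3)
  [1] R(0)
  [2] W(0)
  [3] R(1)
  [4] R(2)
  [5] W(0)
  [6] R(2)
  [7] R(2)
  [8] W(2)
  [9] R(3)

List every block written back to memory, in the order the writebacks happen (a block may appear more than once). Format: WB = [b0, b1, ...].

0: W B3 → L1 miss [D]
1: R B0 → L0 miss [-]
2: W B0 → L0 hit [D]
3: R B1 → L1 miss wb→B3 [-]
4: R B2 → L0 miss wb→B0 [-]
5: W B0 → L0 miss [D]
6: R B2 → L0 miss wb→B0 [-]
7: R B2 → L0 hit [-]
8: W B2 → L0 hit [D]
9: R B3 → L1 miss [-]

WB = [3, 0, 0]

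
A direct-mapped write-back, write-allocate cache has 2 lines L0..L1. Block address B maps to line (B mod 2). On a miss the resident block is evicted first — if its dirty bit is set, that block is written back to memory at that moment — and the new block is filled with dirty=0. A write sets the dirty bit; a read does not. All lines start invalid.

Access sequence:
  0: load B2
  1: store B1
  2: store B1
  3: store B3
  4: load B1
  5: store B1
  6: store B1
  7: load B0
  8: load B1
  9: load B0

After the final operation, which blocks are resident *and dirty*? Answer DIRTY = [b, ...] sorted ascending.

DIRTY = [1]

0: R B2 → L0 miss [-]
1: W B1 → L1 miss [D]
2: W B1 → L1 hit [D]
3: W B3 → L1 miss wb→B1 [D]
4: R B1 → L1 miss wb→B3 [-]
5: W B1 → L1 hit [D]
6: W B1 → L1 hit [D]
7: R B0 → L0 miss [-]
8: R B1 → L1 hit [D]
9: R B0 → L0 hit [-]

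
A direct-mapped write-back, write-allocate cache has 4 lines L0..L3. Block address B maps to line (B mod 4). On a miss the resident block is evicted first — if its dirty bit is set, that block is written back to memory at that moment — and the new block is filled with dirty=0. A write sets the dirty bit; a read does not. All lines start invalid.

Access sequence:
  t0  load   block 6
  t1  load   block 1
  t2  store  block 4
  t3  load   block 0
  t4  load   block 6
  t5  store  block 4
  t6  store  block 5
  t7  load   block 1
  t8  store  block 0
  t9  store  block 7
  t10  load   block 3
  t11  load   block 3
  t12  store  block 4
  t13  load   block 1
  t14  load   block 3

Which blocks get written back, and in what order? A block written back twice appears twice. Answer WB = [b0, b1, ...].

0: R B6 -> L2 miss  d=-]
1: R B1 -> L1 miss  d=-]
2: W B4 -> L0 miss  d=D]
3: R B0 -> L0 miss wb->B4  d=-]
4: R B6 -> L2 hit  d=-]
5: W B4 -> L0 miss  d=D]
6: W B5 -> L1 miss  d=D]
7: R B1 -> L1 miss wb->B5  d=-]
8: W B0 -> L0 miss wb->B4  d=D]
9: W B7 -> L3 miss  d=D]
10: R B3 -> L3 miss wb->B7  d=-]
11: R B3 -> L3 hit  d=-]
12: W B4 -> L0 miss wb->B0  d=D]
13: R B1 -> L1 hit  d=-]
14: R B3 -> L3 hit  d=-]

WB = [4, 5, 4, 7, 0]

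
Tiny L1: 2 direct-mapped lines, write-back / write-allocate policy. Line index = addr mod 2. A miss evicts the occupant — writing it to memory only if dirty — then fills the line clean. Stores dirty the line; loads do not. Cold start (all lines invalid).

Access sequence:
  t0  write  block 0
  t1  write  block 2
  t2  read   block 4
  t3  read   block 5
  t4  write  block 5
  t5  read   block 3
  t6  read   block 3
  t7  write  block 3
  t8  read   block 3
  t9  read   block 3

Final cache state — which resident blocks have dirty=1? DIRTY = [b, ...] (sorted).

DIRTY = [3]

  0 | W B0 → L0 miss [D]
  1 | W B2 → L0 miss wb→B0 [D]
  2 | R B4 → L0 miss wb→B2 [-]
  3 | R B5 → L1 miss [-]
  4 | W B5 → L1 hit [D]
  5 | R B3 → L1 miss wb→B5 [-]
  6 | R B3 → L1 hit [-]
  7 | W B3 → L1 hit [D]
  8 | R B3 → L1 hit [D]
  9 | R B3 → L1 hit [D]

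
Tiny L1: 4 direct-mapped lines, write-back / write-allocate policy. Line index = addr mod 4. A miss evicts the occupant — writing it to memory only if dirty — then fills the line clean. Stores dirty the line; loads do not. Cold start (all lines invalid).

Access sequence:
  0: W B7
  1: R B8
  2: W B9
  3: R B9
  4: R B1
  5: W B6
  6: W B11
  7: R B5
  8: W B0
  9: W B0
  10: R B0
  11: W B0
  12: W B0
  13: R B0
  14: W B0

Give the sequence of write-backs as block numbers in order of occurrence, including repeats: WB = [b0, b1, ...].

WB = [9, 7]

0: W B7 → L3 miss [D]
1: R B8 → L0 miss [-]
2: W B9 → L1 miss [D]
3: R B9 → L1 hit [D]
4: R B1 → L1 miss wb→B9 [-]
5: W B6 → L2 miss [D]
6: W B11 → L3 miss wb→B7 [D]
7: R B5 → L1 miss [-]
8: W B0 → L0 miss [D]
9: W B0 → L0 hit [D]
10: R B0 → L0 hit [D]
11: W B0 → L0 hit [D]
12: W B0 → L0 hit [D]
13: R B0 → L0 hit [D]
14: W B0 → L0 hit [D]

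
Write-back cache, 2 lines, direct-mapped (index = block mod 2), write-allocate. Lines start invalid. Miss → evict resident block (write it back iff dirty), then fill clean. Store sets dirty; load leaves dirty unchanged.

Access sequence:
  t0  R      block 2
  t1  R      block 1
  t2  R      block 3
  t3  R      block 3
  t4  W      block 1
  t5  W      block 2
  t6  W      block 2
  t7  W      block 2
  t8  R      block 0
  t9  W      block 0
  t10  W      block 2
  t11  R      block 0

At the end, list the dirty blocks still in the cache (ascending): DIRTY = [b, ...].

DIRTY = [1]

0: R B2 → L0 miss [-]
1: R B1 → L1 miss [-]
2: R B3 → L1 miss [-]
3: R B3 → L1 hit [-]
4: W B1 → L1 miss [D]
5: W B2 → L0 hit [D]
6: W B2 → L0 hit [D]
7: W B2 → L0 hit [D]
8: R B0 → L0 miss wb→B2 [-]
9: W B0 → L0 hit [D]
10: W B2 → L0 miss wb→B0 [D]
11: R B0 → L0 miss wb→B2 [-]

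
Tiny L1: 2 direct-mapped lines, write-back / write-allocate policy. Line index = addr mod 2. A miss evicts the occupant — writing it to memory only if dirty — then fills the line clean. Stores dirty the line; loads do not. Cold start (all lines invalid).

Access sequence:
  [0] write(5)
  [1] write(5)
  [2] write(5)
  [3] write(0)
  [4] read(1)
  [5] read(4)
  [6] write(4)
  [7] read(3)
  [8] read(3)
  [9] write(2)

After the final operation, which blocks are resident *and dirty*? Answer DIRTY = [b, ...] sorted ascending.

DIRTY = [2]

0: W B5 -> L1 miss  d=D]
1: W B5 -> L1 hit  d=D]
2: W B5 -> L1 hit  d=D]
3: W B0 -> L0 miss  d=D]
4: R B1 -> L1 miss wb->B5  d=-]
5: R B4 -> L0 miss wb->B0  d=-]
6: W B4 -> L0 hit  d=D]
7: R B3 -> L1 miss  d=-]
8: R B3 -> L1 hit  d=-]
9: W B2 -> L0 miss wb->B4  d=D]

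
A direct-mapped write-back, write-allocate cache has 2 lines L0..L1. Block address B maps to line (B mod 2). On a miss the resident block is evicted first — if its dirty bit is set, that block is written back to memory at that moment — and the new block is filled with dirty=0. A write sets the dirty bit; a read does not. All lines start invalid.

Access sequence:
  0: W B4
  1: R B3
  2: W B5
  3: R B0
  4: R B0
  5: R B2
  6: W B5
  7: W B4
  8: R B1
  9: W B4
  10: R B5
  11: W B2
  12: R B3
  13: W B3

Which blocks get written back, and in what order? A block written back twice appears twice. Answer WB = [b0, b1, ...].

WB = [4, 5, 4]

0: W B4 -> L0 miss  d=D]
1: R B3 -> L1 miss  d=-]
2: W B5 -> L1 miss  d=D]
3: R B0 -> L0 miss wb->B4  d=-]
4: R B0 -> L0 hit  d=-]
5: R B2 -> L0 miss  d=-]
6: W B5 -> L1 hit  d=D]
7: W B4 -> L0 miss  d=D]
8: R B1 -> L1 miss wb->B5  d=-]
9: W B4 -> L0 hit  d=D]
10: R B5 -> L1 miss  d=-]
11: W B2 -> L0 miss wb->B4  d=D]
12: R B3 -> L1 miss  d=-]
13: W B3 -> L1 hit  d=D]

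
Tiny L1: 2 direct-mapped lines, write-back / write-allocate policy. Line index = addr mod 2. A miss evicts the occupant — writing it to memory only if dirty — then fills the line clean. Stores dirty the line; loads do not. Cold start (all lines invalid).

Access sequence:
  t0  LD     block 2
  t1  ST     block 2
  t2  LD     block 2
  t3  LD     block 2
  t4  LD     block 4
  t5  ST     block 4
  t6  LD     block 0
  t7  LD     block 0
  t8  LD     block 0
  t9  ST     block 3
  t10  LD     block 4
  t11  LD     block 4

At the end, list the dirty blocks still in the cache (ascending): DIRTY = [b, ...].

DIRTY = [3]

  0 | R B2 → L0 miss [-]
  1 | W B2 → L0 hit [D]
  2 | R B2 → L0 hit [D]
  3 | R B2 → L0 hit [D]
  4 | R B4 → L0 miss wb→B2 [-]
  5 | W B4 → L0 hit [D]
  6 | R B0 → L0 miss wb→B4 [-]
  7 | R B0 → L0 hit [-]
  8 | R B0 → L0 hit [-]
  9 | W B3 → L1 miss [D]
  10 | R B4 → L0 miss [-]
  11 | R B4 → L0 hit [-]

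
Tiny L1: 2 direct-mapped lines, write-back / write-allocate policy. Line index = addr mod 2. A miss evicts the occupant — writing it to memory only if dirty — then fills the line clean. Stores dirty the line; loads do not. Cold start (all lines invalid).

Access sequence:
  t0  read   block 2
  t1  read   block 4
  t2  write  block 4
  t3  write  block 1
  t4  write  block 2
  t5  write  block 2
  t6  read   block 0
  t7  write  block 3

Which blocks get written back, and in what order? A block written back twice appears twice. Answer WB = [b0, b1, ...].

WB = [4, 2, 1]

0: R B2 → L0 miss [-]
1: R B4 → L0 miss [-]
2: W B4 → L0 hit [D]
3: W B1 → L1 miss [D]
4: W B2 → L0 miss wb→B4 [D]
5: W B2 → L0 hit [D]
6: R B0 → L0 miss wb→B2 [-]
7: W B3 → L1 miss wb→B1 [D]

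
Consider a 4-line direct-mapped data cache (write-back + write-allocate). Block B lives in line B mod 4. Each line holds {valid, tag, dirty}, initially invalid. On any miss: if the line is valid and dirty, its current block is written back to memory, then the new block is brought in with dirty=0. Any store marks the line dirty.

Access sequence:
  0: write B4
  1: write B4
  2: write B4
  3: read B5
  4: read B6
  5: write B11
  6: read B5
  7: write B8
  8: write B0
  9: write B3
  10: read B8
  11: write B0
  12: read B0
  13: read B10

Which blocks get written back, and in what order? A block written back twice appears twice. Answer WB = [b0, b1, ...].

WB = [4, 8, 11, 0]

0: W B4 -> L0 miss  d=D]
1: W B4 -> L0 hit  d=D]
2: W B4 -> L0 hit  d=D]
3: R B5 -> L1 miss  d=-]
4: R B6 -> L2 miss  d=-]
5: W B11 -> L3 miss  d=D]
6: R B5 -> L1 hit  d=-]
7: W B8 -> L0 miss wb->B4  d=D]
8: W B0 -> L0 miss wb->B8  d=D]
9: W B3 -> L3 miss wb->B11  d=D]
10: R B8 -> L0 miss wb->B0  d=-]
11: W B0 -> L0 miss  d=D]
12: R B0 -> L0 hit  d=D]
13: R B10 -> L2 miss  d=-]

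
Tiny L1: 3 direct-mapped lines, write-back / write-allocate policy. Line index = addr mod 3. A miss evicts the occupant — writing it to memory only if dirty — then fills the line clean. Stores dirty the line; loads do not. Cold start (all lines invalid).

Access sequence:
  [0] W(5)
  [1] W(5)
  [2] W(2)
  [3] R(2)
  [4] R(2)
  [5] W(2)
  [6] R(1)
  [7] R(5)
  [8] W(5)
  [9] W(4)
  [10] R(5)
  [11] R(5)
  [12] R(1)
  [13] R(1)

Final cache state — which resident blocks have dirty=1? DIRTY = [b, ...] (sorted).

0: W B5 → L2 miss [D]
1: W B5 → L2 hit [D]
2: W B2 → L2 miss wb→B5 [D]
3: R B2 → L2 hit [D]
4: R B2 → L2 hit [D]
5: W B2 → L2 hit [D]
6: R B1 → L1 miss [-]
7: R B5 → L2 miss wb→B2 [-]
8: W B5 → L2 hit [D]
9: W B4 → L1 miss [D]
10: R B5 → L2 hit [D]
11: R B5 → L2 hit [D]
12: R B1 → L1 miss wb→B4 [-]
13: R B1 → L1 hit [-]

DIRTY = [5]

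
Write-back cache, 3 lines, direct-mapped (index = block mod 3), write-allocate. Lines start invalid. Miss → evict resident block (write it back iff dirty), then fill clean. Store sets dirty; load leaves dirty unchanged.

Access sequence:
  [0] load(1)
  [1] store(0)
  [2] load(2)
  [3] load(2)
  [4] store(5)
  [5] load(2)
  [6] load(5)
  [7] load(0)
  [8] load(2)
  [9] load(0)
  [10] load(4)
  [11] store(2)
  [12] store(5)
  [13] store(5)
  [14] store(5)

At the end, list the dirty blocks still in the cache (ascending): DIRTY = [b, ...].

0: R B1 → L1 miss [-]
1: W B0 → L0 miss [D]
2: R B2 → L2 miss [-]
3: R B2 → L2 hit [-]
4: W B5 → L2 miss [D]
5: R B2 → L2 miss wb→B5 [-]
6: R B5 → L2 miss [-]
7: R B0 → L0 hit [D]
8: R B2 → L2 miss [-]
9: R B0 → L0 hit [D]
10: R B4 → L1 miss [-]
11: W B2 → L2 hit [D]
12: W B5 → L2 miss wb→B2 [D]
13: W B5 → L2 hit [D]
14: W B5 → L2 hit [D]

DIRTY = [0, 5]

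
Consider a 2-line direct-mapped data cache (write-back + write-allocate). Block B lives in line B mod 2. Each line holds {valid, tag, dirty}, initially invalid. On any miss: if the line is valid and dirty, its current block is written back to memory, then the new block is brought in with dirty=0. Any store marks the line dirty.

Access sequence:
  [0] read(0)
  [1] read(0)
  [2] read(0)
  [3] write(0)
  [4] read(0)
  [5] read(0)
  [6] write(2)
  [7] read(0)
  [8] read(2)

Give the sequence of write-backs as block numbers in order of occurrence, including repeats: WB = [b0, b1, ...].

WB = [0, 2]

0: R B0 -> L0 miss  d=-]
1: R B0 -> L0 hit  d=-]
2: R B0 -> L0 hit  d=-]
3: W B0 -> L0 hit  d=D]
4: R B0 -> L0 hit  d=D]
5: R B0 -> L0 hit  d=D]
6: W B2 -> L0 miss wb->B0  d=D]
7: R B0 -> L0 miss wb->B2  d=-]
8: R B2 -> L0 miss  d=-]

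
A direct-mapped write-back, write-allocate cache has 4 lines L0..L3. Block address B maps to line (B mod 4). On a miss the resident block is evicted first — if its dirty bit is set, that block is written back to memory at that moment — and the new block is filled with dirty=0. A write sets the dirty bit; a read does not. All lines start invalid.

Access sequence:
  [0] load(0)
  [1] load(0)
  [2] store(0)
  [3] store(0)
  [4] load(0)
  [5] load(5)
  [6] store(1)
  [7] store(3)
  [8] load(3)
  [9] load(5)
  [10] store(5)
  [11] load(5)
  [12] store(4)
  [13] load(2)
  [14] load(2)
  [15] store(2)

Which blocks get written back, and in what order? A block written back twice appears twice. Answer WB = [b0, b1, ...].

WB = [1, 0]

0: R B0 → L0 miss [-]
1: R B0 → L0 hit [-]
2: W B0 → L0 hit [D]
3: W B0 → L0 hit [D]
4: R B0 → L0 hit [D]
5: R B5 → L1 miss [-]
6: W B1 → L1 miss [D]
7: W B3 → L3 miss [D]
8: R B3 → L3 hit [D]
9: R B5 → L1 miss wb→B1 [-]
10: W B5 → L1 hit [D]
11: R B5 → L1 hit [D]
12: W B4 → L0 miss wb→B0 [D]
13: R B2 → L2 miss [-]
14: R B2 → L2 hit [-]
15: W B2 → L2 hit [D]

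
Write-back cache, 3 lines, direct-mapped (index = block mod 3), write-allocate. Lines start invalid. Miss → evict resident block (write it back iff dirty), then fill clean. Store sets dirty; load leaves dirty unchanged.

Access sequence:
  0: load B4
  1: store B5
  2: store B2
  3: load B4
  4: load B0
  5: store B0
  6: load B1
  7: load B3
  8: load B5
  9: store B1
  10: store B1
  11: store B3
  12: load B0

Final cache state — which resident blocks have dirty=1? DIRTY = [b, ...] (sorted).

DIRTY = [1]

0: R B4 -> L1 miss  d=-]
1: W B5 -> L2 miss  d=D]
2: W B2 -> L2 miss wb->B5  d=D]
3: R B4 -> L1 hit  d=-]
4: R B0 -> L0 miss  d=-]
5: W B0 -> L0 hit  d=D]
6: R B1 -> L1 miss  d=-]
7: R B3 -> L0 miss wb->B0  d=-]
8: R B5 -> L2 miss wb->B2  d=-]
9: W B1 -> L1 hit  d=D]
10: W B1 -> L1 hit  d=D]
11: W B3 -> L0 hit  d=D]
12: R B0 -> L0 miss wb->B3  d=-]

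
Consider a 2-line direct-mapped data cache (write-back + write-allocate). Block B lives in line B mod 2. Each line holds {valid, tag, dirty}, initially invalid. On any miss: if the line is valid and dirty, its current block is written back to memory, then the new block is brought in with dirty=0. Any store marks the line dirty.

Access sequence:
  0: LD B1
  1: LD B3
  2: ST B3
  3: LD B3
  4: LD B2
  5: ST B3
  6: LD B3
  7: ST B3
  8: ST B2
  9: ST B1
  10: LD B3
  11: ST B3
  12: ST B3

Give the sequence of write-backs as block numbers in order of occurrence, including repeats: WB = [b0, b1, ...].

WB = [3, 1]

  0 | R B1 → L1 miss [-]
  1 | R B3 → L1 miss [-]
  2 | W B3 → L1 hit [D]
  3 | R B3 → L1 hit [D]
  4 | R B2 → L0 miss [-]
  5 | W B3 → L1 hit [D]
  6 | R B3 → L1 hit [D]
  7 | W B3 → L1 hit [D]
  8 | W B2 → L0 hit [D]
  9 | W B1 → L1 miss wb→B3 [D]
  10 | R B3 → L1 miss wb→B1 [-]
  11 | W B3 → L1 hit [D]
  12 | W B3 → L1 hit [D]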